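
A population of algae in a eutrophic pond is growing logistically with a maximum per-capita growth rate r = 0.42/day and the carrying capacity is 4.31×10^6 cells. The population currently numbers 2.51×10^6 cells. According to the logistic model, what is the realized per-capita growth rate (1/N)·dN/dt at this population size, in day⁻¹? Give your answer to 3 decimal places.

0.175 per day

(1/N)·dN/dt = r(1 − N/K) = 0.42 × (1 − 2.51×10^6/4.31×10^6).
= 0.42 × 0.41763 = 0.17541.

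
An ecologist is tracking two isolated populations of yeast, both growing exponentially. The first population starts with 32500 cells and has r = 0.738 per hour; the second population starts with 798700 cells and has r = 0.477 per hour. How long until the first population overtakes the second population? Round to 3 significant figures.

12.3 hours

Set 32500·e^(0.738t) = 798700·e^(0.477t).
e^((0.738 − 0.477)t) = 798700/32500 → e^(0.261·t) = 24.575.
0.261·t = ln(24.575) = 3.2017, so t = 3.2017/0.261 = 12.267.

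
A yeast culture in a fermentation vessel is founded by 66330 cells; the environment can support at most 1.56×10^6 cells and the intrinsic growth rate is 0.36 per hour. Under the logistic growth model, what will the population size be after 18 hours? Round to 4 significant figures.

A = (K − N₀)/N₀ = (1.56×10^6 − 66330)/66330 = 22.519.
N(t) = K/(1 + A·e^(−rt)) = 1.56×10^6/(1 + 22.519×e^(−0.36×18)).
e^(−6.48) = 0.0015338; denominator = 1 + 22.519×0.0015338 = 1.0345.
N = 1.56×10^6/1.0345 = 1.507917×10^6.

1508000 cells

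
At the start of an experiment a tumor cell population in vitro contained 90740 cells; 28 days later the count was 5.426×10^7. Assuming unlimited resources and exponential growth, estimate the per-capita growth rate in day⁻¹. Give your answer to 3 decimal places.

0.228 per day

From N(t) = N₀·e^(rt): e^(r·28) = 5.426×10^7/90740 = 597.97.
r·28 = ln(597.97) = 6.3935, so r = 6.3935/28 = 0.22834.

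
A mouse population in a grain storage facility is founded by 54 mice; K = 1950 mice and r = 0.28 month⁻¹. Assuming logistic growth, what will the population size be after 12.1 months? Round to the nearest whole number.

892 mice

A = (K − N₀)/N₀ = (1950 − 54)/54 = 35.111.
N(t) = K/(1 + A·e^(−rt)) = 1950/(1 + 35.111×e^(−0.28×12.1)).
e^(−3.388) = 0.033776; denominator = 1 + 35.111×0.033776 = 2.1859.
N = 1950/2.1859 = 892.073.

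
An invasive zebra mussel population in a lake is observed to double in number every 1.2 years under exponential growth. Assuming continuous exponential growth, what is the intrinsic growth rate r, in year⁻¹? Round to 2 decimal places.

0.58 per year

r = ln(2)/t_d = 0.6931/1.2 = 0.57762.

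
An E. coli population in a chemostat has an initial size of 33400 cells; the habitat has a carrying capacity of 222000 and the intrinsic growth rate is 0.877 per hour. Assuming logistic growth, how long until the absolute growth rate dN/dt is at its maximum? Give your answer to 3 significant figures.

Logistic growth is fastest at N = K/2 = 111000.
A = (K − N₀)/N₀ = 5.6467. Set K/(1 + A·e^(−rt)) = K/2 → A·e^(−rt) = 1.
e^(−0.877t) = 1/5.6467 = 0.177094, so t = ln(5.6467)/0.877 = 1.7311/0.877 = 1.9739.

1.97 hours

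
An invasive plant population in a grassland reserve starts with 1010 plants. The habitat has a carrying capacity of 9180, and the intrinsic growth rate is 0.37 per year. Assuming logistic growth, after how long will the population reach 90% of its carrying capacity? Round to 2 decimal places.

A = (K − N₀)/N₀ = (9180 − 1010)/1010 = 8.0891.
Solve 9180/(1 + 8.0891·e^(−0.37t)) = 8262: 1 + 8.0891·e^(−0.37t) = 1.1111, so e^(−0.37t) = 0.0137359.
−0.37·t = ln(0.0137359) = -4.2877, so t = 4.2877/0.37 = 11.588.

11.59 years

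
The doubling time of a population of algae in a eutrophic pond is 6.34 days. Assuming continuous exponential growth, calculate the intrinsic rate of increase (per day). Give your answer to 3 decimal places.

r = ln(2)/t_d = 0.6931/6.34 = 0.10933.

0.109 per day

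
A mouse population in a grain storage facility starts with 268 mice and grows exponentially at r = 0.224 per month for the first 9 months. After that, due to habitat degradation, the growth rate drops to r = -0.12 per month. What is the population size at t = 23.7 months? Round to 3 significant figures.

345 mice

Phase 1: N(9) = 268·e^(0.224×9) = 268·e^2.016 = 2012.21.
Phase 2 runs for 23.7 − 9 = 14.7 months at r = -0.12.
N(23.7) = 2012.21·e^(-0.12×14.7) = 2012.21·e^-1.764 = 344.808.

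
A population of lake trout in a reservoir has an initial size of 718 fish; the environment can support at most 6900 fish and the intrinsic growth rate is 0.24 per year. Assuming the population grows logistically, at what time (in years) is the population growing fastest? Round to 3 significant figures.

Logistic growth is fastest at N = K/2 = 3450.
A = (K − N₀)/N₀ = 8.61. Set K/(1 + A·e^(−rt)) = K/2 → A·e^(−rt) = 1.
e^(−0.24t) = 1/8.61 = 0.116144, so t = ln(8.61)/0.24 = 2.1529/0.24 = 8.9705.

8.97 years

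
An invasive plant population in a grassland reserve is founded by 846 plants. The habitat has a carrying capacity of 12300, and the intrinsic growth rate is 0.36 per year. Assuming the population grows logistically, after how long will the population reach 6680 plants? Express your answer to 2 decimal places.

A = (K − N₀)/N₀ = (12300 − 846)/846 = 13.539.
Solve 12300/(1 + 13.539·e^(−0.36t)) = 6680: 1 + 13.539·e^(−0.36t) = 1.8413, so e^(−0.36t) = 0.0621403.
−0.36·t = ln(0.0621403) = -2.7784, so t = 2.7784/0.36 = 7.7177.

7.72 years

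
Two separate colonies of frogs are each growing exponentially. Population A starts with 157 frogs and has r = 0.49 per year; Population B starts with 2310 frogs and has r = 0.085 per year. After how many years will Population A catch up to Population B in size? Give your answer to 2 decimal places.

Set 157·e^(0.49t) = 2310·e^(0.085t).
e^((0.49 − 0.085)t) = 2310/157 → e^(0.405·t) = 14.713.
0.405·t = ln(14.713) = 2.6888, so t = 2.6888/0.405 = 6.6389.

6.64 years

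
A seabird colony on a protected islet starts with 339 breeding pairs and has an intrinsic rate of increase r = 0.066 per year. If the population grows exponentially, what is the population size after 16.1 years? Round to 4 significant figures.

981.0 breeding pairs

N(t) = N₀·e^(rt) = 339 × e^(0.066×16.1) = 339 × e^1.063.
e^1.063 ≈ 2.8939, so N ≈ 339 × 2.8939 = 981.027.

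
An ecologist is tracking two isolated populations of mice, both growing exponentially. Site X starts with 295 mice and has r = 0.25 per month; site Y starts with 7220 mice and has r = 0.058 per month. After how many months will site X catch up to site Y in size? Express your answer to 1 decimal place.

Set 295·e^(0.25t) = 7220·e^(0.058t).
e^((0.25 − 0.058)t) = 7220/295 → e^(0.192·t) = 24.475.
0.192·t = ln(24.475) = 3.1976, so t = 3.1976/0.192 = 16.654.

16.7 months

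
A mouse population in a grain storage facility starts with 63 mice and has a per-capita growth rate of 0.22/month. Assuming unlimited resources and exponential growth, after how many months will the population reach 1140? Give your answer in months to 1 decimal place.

Set N₀·e^(rt) = 1140: e^(0.22·t) = 1140/63 = 18.095.
0.22·t = ln(18.095) = 2.8956, so t = 2.8956/0.22 = 13.162.

13.2 months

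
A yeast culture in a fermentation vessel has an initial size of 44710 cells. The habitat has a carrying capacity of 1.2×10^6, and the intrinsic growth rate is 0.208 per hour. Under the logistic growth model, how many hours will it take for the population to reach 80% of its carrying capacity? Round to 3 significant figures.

22.3 hours

A = (K − N₀)/N₀ = (1.2×10^6 − 44710)/44710 = 25.84.
Solve 1.2×10^6/(1 + 25.84·e^(−0.208t)) = 960000: 1 + 25.84·e^(−0.208t) = 1.25, so e^(−0.208t) = 0.00967506.
−0.208·t = ln(0.00967506) = -4.6382, so t = 4.6382/0.208 = 22.299.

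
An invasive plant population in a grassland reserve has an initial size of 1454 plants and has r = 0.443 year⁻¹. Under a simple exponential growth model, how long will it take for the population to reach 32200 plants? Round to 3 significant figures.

Set N₀·e^(rt) = 32200: e^(0.443·t) = 32200/1454 = 22.146.
0.443·t = ln(22.146) = 3.0976, so t = 3.0976/0.443 = 6.9924.

6.99 years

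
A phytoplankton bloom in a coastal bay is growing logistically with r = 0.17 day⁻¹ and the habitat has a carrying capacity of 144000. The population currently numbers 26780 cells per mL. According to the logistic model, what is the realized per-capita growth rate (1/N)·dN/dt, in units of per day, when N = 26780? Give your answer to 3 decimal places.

0.138 per day

(1/N)·dN/dt = r(1 − N/K) = 0.17 × (1 − 26780/144000).
= 0.17 × 0.81403 = 0.13838.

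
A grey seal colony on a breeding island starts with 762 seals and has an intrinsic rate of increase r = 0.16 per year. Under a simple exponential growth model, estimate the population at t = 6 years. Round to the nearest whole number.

N(t) = N₀·e^(rt) = 762 × e^(0.16×6) = 762 × e^0.96.
e^0.96 ≈ 2.6117, so N ≈ 762 × 2.6117 = 1990.11.

1990 seals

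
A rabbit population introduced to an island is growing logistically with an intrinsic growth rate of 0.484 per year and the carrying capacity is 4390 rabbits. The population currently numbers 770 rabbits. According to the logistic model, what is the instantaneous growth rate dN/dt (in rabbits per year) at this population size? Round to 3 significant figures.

307 rabbits per year

dN/dt = rN(1 − N/K) = 0.484 × 770 × (1 − 770/4390).
1 − 770/4390 = 0.8246; dN/dt = 0.484 × 770 × 0.8246 = 307.31.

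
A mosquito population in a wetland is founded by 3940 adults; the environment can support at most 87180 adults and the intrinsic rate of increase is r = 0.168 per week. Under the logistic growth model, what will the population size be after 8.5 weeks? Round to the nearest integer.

14372 adults

A = (K − N₀)/N₀ = (87180 − 3940)/3940 = 21.127.
N(t) = K/(1 + A·e^(−rt)) = 87180/(1 + 21.127×e^(−0.168×8.5)).
e^(−1.428) = 0.23979; denominator = 1 + 21.127×0.23979 = 6.066.
N = 87180/6.066 = 14372.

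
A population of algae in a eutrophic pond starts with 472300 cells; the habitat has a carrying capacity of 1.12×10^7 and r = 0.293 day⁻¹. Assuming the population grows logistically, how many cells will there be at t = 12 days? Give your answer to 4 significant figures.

A = (K − N₀)/N₀ = (1.12×10^7 − 472300)/472300 = 22.714.
N(t) = K/(1 + A·e^(−rt)) = 1.12×10^7/(1 + 22.714×e^(−0.293×12)).
e^(−3.516) = 0.029718; denominator = 1 + 22.714×0.029718 = 1.675.
N = 1.12×10^7/1.675 = 6.686533×10^6.

6687000 cells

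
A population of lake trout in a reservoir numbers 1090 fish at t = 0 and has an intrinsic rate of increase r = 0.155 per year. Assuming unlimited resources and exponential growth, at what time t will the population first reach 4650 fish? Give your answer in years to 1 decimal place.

9.4 years

Set N₀·e^(rt) = 4650: e^(0.155·t) = 4650/1090 = 4.2661.
0.155·t = ln(4.2661) = 1.4507, so t = 1.4507/0.155 = 9.3593.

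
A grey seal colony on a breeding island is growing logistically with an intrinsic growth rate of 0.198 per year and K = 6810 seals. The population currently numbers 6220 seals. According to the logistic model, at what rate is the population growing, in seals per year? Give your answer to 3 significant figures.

dN/dt = rN(1 − N/K) = 0.198 × 6220 × (1 − 6220/6810).
1 − 6220/6810 = 0.086637; dN/dt = 0.198 × 6220 × 0.086637 = 106.7.

107 seals per year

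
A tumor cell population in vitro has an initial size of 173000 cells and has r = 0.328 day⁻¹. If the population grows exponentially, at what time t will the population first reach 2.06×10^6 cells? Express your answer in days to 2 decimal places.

7.55 days

Set N₀·e^(rt) = 2.06×10^6: e^(0.328·t) = 2.06×10^6/173000 = 11.908.
0.328·t = ln(11.908) = 2.4772, so t = 2.4772/0.328 = 7.5523.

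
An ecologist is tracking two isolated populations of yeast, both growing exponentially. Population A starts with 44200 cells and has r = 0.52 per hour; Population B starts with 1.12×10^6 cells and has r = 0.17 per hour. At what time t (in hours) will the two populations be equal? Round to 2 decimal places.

9.24 hours

Set 44200·e^(0.52t) = 1.12×10^6·e^(0.17t).
e^((0.52 − 0.17)t) = 1.12×10^6/44200 → e^(0.35·t) = 25.339.
0.35·t = ln(25.339) = 3.2324, so t = 3.2324/0.35 = 9.2353.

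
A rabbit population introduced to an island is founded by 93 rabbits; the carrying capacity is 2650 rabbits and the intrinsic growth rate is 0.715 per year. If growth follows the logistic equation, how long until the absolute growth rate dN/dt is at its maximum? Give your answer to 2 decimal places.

4.63 years

Logistic growth is fastest at N = K/2 = 1325.
A = (K − N₀)/N₀ = 27.495. Set K/(1 + A·e^(−rt)) = K/2 → A·e^(−rt) = 1.
e^(−0.715t) = 1/27.495 = 0.0363707, so t = ln(27.495)/0.715 = 3.314/0.715 = 4.635.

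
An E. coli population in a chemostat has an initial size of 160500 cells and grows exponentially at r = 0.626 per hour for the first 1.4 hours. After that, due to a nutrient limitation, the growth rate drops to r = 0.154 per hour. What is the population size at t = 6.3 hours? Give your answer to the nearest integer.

819991 cells

Phase 1: N(1.4) = 160500·e^(0.626×1.4) = 160500·e^0.8764 = 385559.
Phase 2 runs for 6.3 − 1.4 = 4.9 hours at r = 0.154.
N(6.3) = 385559·e^(0.154×4.9) = 385559·e^0.7546 = 819991.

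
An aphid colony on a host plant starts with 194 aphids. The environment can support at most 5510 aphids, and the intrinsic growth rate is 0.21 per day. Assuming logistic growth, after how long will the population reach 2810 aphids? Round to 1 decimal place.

A = (K − N₀)/N₀ = (5510 − 194)/194 = 27.402.
Solve 5510/(1 + 27.402·e^(−0.21t)) = 2810: 1 + 27.402·e^(−0.21t) = 1.9609, so e^(−0.21t) = 0.035065.
−0.21·t = ln(0.035065) = -3.3506, so t = 3.3506/0.21 = 15.955.

16.0 days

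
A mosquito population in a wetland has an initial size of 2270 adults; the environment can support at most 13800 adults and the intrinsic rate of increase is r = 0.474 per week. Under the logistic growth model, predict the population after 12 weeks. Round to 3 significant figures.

A = (K − N₀)/N₀ = (13800 − 2270)/2270 = 5.0793.
N(t) = K/(1 + A·e^(−rt)) = 13800/(1 + 5.0793×e^(−0.474×12)).
e^(−5.688) = 0.0033864; denominator = 1 + 5.0793×0.0033864 = 1.0172.
N = 13800/1.0172 = 13566.6.

13600 adults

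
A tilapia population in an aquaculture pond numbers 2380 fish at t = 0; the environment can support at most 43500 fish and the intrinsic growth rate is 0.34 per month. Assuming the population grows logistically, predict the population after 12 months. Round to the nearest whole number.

A = (K − N₀)/N₀ = (43500 − 2380)/2380 = 17.277.
N(t) = K/(1 + A·e^(−rt)) = 43500/(1 + 17.277×e^(−0.34×12)).
e^(−4.08) = 0.016907; denominator = 1 + 17.277×0.016907 = 1.2921.
N = 43500/1.2921 = 33665.7.

33666 fish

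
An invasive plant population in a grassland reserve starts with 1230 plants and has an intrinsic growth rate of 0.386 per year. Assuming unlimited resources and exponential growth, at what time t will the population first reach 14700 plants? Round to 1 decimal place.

Set N₀·e^(rt) = 14700: e^(0.386·t) = 14700/1230 = 11.951.
0.386·t = ln(11.951) = 2.4808, so t = 2.4808/0.386 = 6.427.

6.4 years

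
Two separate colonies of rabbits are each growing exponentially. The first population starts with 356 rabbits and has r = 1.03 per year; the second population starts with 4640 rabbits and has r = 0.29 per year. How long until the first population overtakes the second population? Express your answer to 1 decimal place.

3.5 years

Set 356·e^(1.03t) = 4640·e^(0.29t).
e^((1.03 − 0.29)t) = 4640/356 → e^(0.74·t) = 13.034.
0.74·t = ln(13.034) = 2.5675, so t = 2.5675/0.74 = 3.4696.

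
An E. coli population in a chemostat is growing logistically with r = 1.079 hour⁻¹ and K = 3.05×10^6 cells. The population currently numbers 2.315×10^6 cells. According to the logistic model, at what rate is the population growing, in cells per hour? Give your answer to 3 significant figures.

dN/dt = rN(1 − N/K) = 1.079 × 2.315×10^6 × (1 − 2.315×10^6/3.05×10^6).
1 − 2.315×10^6/3.05×10^6 = 0.24098; dN/dt = 1.079 × 2.315×10^6 × 0.24098 = 6.01949×10^5.

602000 cells per hour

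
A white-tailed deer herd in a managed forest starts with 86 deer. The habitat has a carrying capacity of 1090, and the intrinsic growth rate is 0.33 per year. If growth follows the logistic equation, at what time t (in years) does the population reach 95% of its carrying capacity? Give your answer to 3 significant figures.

16.4 years

A = (K − N₀)/N₀ = (1090 − 86)/86 = 11.674.
Solve 1090/(1 + 11.674·e^(−0.33t)) = 1035.5: 1 + 11.674·e^(−0.33t) = 1.0526, so e^(−0.33t) = 0.00450828.
−0.33·t = ln(0.00450828) = -5.4018, so t = 5.4018/0.33 = 16.369.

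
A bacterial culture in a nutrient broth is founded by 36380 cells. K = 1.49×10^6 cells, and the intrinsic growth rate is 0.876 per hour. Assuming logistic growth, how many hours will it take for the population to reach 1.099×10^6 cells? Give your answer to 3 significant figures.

5.39 hours

A = (K − N₀)/N₀ = (1.49×10^6 − 36380)/36380 = 39.957.
Solve 1.49×10^6/(1 + 39.957·e^(−0.876t)) = 1.099×10^6: 1 + 39.957·e^(−0.876t) = 1.3558, so e^(−0.876t) = 0.00890412.
−0.876·t = ln(0.00890412) = -4.7212, so t = 4.7212/0.876 = 5.3895.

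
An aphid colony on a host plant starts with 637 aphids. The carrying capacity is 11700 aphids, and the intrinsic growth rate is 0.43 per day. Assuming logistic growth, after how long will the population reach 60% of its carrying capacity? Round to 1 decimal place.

A = (K − N₀)/N₀ = (11700 − 637)/637 = 17.367.
Solve 11700/(1 + 17.367·e^(−0.43t)) = 7020: 1 + 17.367·e^(−0.43t) = 1.6667, so e^(−0.43t) = 0.0383862.
−0.43·t = ln(0.0383862) = -3.2601, so t = 3.2601/0.43 = 7.5815.

7.6 days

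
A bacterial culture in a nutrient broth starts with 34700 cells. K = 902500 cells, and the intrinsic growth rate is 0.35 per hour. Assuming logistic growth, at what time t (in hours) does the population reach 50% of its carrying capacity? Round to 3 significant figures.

9.20 hours

A = (K − N₀)/N₀ = (902500 − 34700)/34700 = 25.009.
Solve 902500/(1 + 25.009·e^(−0.35t)) = 451250: 1 + 25.009·e^(−0.35t) = 2, so e^(−0.35t) = 0.0399862.
−0.35·t = ln(0.0399862) = -3.2192, so t = 3.2192/0.35 = 9.1978.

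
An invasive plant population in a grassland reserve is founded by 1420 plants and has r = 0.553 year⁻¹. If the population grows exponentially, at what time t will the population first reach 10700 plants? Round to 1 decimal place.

Set N₀·e^(rt) = 10700: e^(0.553·t) = 10700/1420 = 7.5352.
0.553·t = ln(7.5352) = 2.0196, so t = 2.0196/0.553 = 3.6521.

3.7 years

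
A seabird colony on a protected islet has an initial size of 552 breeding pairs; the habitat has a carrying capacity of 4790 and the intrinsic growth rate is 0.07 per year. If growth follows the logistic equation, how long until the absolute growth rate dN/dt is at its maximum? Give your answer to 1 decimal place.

29.1 years

Logistic growth is fastest at N = K/2 = 2395.
A = (K − N₀)/N₀ = 7.6775. Set K/(1 + A·e^(−rt)) = K/2 → A·e^(−rt) = 1.
e^(−0.07t) = 1/7.6775 = 0.13025, so t = ln(7.6775)/0.07 = 2.0383/0.07 = 29.119.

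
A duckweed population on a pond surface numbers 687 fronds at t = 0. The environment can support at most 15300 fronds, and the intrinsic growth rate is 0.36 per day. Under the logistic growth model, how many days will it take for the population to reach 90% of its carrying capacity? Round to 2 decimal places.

14.60 days

A = (K − N₀)/N₀ = (15300 − 687)/687 = 21.271.
Solve 15300/(1 + 21.271·e^(−0.36t)) = 13770: 1 + 21.271·e^(−0.36t) = 1.1111, so e^(−0.36t) = 0.00522366.
−0.36·t = ln(0.00522366) = -5.2546, so t = 5.2546/0.36 = 14.596.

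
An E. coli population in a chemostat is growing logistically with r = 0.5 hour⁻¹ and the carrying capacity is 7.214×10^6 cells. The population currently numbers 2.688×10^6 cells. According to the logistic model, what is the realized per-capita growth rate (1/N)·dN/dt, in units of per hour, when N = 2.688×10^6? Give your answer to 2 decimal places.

0.31 per hour

(1/N)·dN/dt = r(1 − N/K) = 0.5 × (1 − 2.688×10^6/7.214×10^6).
= 0.5 × 0.62739 = 0.3137.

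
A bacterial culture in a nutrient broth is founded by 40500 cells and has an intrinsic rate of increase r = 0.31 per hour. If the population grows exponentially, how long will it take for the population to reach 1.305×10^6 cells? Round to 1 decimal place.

11.2 hours

Set N₀·e^(rt) = 1.305×10^6: e^(0.31·t) = 1.305×10^6/40500 = 32.222.
0.31·t = ln(32.222) = 3.4727, so t = 3.4727/0.31 = 11.202.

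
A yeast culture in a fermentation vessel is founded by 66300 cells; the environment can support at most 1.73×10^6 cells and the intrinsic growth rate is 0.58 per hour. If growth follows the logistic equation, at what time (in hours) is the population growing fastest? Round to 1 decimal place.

Logistic growth is fastest at N = K/2 = 865000.
A = (K − N₀)/N₀ = 25.094. Set K/(1 + A·e^(−rt)) = K/2 → A·e^(−rt) = 1.
e^(−0.58t) = 1/25.094 = 0.0398509, so t = ln(25.094)/0.58 = 3.2226/0.58 = 5.5562.

5.6 hours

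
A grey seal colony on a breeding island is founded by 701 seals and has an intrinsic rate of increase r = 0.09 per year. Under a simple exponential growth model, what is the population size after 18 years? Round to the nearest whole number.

3542 seals

N(t) = N₀·e^(rt) = 701 × e^(0.09×18) = 701 × e^1.62.
e^1.62 ≈ 5.0531, so N ≈ 701 × 5.0531 = 3542.22.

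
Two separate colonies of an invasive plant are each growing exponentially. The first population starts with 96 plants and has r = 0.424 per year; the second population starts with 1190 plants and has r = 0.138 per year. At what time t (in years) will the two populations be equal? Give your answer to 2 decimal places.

Set 96·e^(0.424t) = 1190·e^(0.138t).
e^((0.424 − 0.138)t) = 1190/96 → e^(0.286·t) = 12.396.
0.286·t = ln(12.396) = 2.5174, so t = 2.5174/0.286 = 8.802.

8.80 years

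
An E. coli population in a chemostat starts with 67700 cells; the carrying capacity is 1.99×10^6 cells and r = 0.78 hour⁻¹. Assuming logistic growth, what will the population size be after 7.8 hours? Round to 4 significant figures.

1869000 cells

A = (K − N₀)/N₀ = (1.99×10^6 − 67700)/67700 = 28.394.
N(t) = K/(1 + A·e^(−rt)) = 1.99×10^6/(1 + 28.394×e^(−0.78×7.8)).
e^(−6.084) = 0.002279; denominator = 1 + 28.394×0.002279 = 1.0647.
N = 1.99×10^6/1.0647 = 1.86905×10^6.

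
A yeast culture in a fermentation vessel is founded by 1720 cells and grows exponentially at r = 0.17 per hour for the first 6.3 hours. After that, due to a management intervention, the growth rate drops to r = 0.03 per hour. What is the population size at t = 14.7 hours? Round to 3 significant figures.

Phase 1: N(6.3) = 1720·e^(0.17×6.3) = 1720·e^1.071 = 5019.47.
Phase 2 runs for 14.7 − 6.3 = 8.4 hours at r = 0.03.
N(14.7) = 5019.47·e^(0.03×8.4) = 5019.47·e^0.252 = 6458.03.

6460 cells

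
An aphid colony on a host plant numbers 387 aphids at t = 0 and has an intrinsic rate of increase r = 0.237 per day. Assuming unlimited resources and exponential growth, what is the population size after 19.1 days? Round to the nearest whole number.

N(t) = N₀·e^(rt) = 387 × e^(0.237×19.1) = 387 × e^4.527.
e^4.527 ≈ 92.453, so N ≈ 387 × 92.453 = 35779.3.

35779 aphids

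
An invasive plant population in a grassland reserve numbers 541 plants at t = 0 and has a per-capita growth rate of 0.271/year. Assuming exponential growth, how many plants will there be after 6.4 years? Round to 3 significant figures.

3070 plants

N(t) = N₀·e^(rt) = 541 × e^(0.271×6.4) = 541 × e^1.734.
e^1.734 ≈ 5.6655, so N ≈ 541 × 5.6655 = 3065.05.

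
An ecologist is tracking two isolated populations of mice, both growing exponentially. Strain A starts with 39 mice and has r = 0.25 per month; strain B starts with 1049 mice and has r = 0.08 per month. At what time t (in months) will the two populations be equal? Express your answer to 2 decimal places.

19.36 months

Set 39·e^(0.25t) = 1049·e^(0.08t).
e^((0.25 − 0.08)t) = 1049/39 → e^(0.17·t) = 26.897.
0.17·t = ln(26.897) = 3.292, so t = 3.292/0.17 = 19.365.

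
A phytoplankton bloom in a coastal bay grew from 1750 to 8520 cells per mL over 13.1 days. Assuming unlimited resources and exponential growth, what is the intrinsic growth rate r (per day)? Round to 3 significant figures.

From N(t) = N₀·e^(rt): e^(r·13.1) = 8520/1750 = 4.8686.
r·13.1 = ln(4.8686) = 1.5828, so r = 1.5828/13.1 = 0.12082.

0.121 per day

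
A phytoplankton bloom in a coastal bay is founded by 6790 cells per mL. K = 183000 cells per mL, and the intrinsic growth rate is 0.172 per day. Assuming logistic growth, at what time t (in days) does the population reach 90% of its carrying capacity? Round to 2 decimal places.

31.71 days

A = (K − N₀)/N₀ = (183000 − 6790)/6790 = 25.951.
Solve 183000/(1 + 25.951·e^(−0.172t)) = 164700: 1 + 25.951·e^(−0.172t) = 1.1111, so e^(−0.172t) = 0.00428151.
−0.172·t = ln(0.00428151) = -5.4535, so t = 5.4535/0.172 = 31.706.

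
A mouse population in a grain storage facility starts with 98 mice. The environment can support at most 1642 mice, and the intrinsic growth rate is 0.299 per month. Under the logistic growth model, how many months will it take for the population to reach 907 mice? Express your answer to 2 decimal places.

9.92 months

A = (K − N₀)/N₀ = (1642 − 98)/98 = 15.755.
Solve 1642/(1 + 15.755·e^(−0.299t)) = 907: 1 + 15.755·e^(−0.299t) = 1.8104, so e^(−0.299t) = 0.051435.
−0.299·t = ln(0.051435) = -2.9674, so t = 2.9674/0.299 = 9.9245.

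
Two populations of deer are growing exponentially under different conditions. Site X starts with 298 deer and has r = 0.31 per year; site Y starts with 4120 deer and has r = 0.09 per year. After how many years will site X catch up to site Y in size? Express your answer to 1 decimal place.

11.9 years

Set 298·e^(0.31t) = 4120·e^(0.09t).
e^((0.31 − 0.09)t) = 4120/298 → e^(0.22·t) = 13.826.
0.22·t = ln(13.826) = 2.6265, so t = 2.6265/0.22 = 11.939.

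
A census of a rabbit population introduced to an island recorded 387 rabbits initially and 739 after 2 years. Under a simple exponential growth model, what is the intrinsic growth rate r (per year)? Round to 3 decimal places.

From N(t) = N₀·e^(rt): e^(r·2) = 739/387 = 1.9096.
r·2 = ln(1.9096) = 0.64687, so r = 0.64687/2 = 0.32344.

0.323 per year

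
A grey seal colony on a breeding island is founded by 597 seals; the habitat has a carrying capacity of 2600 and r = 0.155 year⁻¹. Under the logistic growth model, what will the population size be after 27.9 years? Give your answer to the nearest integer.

A = (K − N₀)/N₀ = (2600 − 597)/597 = 3.3551.
N(t) = K/(1 + A·e^(−rt)) = 2600/(1 + 3.3551×e^(−0.155×27.9)).
e^(−4.324) = 0.01324; denominator = 1 + 3.3551×0.01324 = 1.0444.
N = 2600/1.0444 = 2489.41.

2489 seals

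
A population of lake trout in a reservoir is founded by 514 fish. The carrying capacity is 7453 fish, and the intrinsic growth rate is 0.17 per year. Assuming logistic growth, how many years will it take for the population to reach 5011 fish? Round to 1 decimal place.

A = (K − N₀)/N₀ = (7453 − 514)/514 = 13.5.
Solve 7453/(1 + 13.5·e^(−0.17t)) = 5011: 1 + 13.5·e^(−0.17t) = 1.4873, so e^(−0.17t) = 0.0360984.
−0.17·t = ln(0.0360984) = -3.3215, so t = 3.3215/0.17 = 19.538.

19.5 years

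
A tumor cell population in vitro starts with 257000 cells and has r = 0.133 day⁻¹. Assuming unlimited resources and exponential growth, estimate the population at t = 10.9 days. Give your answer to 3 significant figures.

N(t) = N₀·e^(rt) = 257000 × e^(0.133×10.9) = 257000 × e^1.45.
e^1.45 ≈ 4.2618, so N ≈ 257000 × 4.2618 = 1.095292×10^6.

1100000 cells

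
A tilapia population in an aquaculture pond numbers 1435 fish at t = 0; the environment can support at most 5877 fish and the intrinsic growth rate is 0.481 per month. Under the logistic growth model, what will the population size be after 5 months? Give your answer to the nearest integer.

4594 fish

A = (K − N₀)/N₀ = (5877 − 1435)/1435 = 3.0955.
N(t) = K/(1 + A·e^(−rt)) = 5877/(1 + 3.0955×e^(−0.481×5)).
e^(−2.405) = 0.090265; denominator = 1 + 3.0955×0.090265 = 1.2794.
N = 5877/1.2794 = 4593.51.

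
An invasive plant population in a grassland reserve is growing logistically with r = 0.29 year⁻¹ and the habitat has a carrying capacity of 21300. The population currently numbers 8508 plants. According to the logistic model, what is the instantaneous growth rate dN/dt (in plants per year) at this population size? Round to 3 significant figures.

1480 plants per year

dN/dt = rN(1 − N/K) = 0.29 × 8508 × (1 − 8508/21300).
1 − 8508/21300 = 0.60056; dN/dt = 0.29 × 8508 × 0.60056 = 1481.8.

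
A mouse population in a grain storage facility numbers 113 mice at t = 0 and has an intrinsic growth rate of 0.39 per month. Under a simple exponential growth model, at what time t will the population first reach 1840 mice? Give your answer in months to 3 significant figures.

7.15 months

Set N₀·e^(rt) = 1840: e^(0.39·t) = 1840/113 = 16.283.
0.39·t = ln(16.283) = 2.7901, so t = 2.7901/0.39 = 7.1542.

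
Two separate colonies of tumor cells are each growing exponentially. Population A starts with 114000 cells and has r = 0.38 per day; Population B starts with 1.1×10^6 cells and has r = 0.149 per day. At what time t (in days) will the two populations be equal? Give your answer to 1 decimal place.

9.8 days

Set 114000·e^(0.38t) = 1.1×10^6·e^(0.149t).
e^((0.38 − 0.149)t) = 1.1×10^6/114000 → e^(0.231·t) = 9.6491.
0.231·t = ln(9.6491) = 2.2669, so t = 2.2669/0.231 = 9.8133.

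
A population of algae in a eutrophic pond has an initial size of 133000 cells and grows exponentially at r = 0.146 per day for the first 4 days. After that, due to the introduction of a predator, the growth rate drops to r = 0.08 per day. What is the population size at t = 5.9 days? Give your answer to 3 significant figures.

Phase 1: N(4) = 133000·e^(0.146×4) = 133000·e^0.584 = 238495.
Phase 2 runs for 5.9 − 4 = 1.9 days at r = 0.08.
N(5.9) = 238495·e^(0.08×1.9) = 238495·e^0.152 = 277647.

278000 cells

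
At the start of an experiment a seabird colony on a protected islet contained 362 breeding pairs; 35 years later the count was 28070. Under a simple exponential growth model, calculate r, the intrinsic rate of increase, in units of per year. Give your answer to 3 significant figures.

0.124 per year

From N(t) = N₀·e^(rt): e^(r·35) = 28070/362 = 77.541.
r·35 = ln(77.541) = 4.3508, so r = 4.3508/35 = 0.12431.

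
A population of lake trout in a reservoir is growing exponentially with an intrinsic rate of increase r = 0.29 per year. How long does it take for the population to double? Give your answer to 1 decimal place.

2.4 years

Doubling time t_d = ln(2)/r = 0.6931/0.29 = 2.3902.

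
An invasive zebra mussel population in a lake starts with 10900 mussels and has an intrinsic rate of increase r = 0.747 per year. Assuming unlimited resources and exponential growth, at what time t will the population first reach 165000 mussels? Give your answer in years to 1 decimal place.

Set N₀·e^(rt) = 165000: e^(0.747·t) = 165000/10900 = 15.138.
0.747·t = ln(15.138) = 2.7172, so t = 2.7172/0.747 = 3.6375.

3.6 years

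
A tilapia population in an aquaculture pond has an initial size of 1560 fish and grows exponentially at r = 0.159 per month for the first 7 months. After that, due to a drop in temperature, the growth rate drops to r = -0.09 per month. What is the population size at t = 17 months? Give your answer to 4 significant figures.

1930 fish

Phase 1: N(7) = 1560·e^(0.159×7) = 1560·e^1.113 = 4747.82.
Phase 2 runs for 17 − 7 = 10 months at r = -0.09.
N(17) = 4747.82·e^(-0.09×10) = 4747.82·e^-0.9 = 1930.32.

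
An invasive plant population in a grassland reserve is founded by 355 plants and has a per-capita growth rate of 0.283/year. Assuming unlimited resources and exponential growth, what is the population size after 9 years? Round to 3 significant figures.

4530 plants

N(t) = N₀·e^(rt) = 355 × e^(0.283×9) = 355 × e^2.547.
e^2.547 ≈ 12.769, so N ≈ 355 × 12.769 = 4532.9.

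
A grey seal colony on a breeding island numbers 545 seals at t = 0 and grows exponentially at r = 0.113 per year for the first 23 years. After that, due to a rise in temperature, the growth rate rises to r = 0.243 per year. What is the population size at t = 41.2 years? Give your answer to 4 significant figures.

610700 seals

Phase 1: N(23) = 545·e^(0.113×23) = 545·e^2.599 = 7330.4.
Phase 2 runs for 41.2 − 23 = 18.2 years at r = 0.243.
N(41.2) = 7330.4·e^(0.243×18.2) = 7330.4·e^4.423 = 610715.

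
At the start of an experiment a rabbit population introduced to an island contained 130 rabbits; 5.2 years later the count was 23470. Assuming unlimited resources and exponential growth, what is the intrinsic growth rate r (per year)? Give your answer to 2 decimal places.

From N(t) = N₀·e^(rt): e^(r·5.2) = 23470/130 = 180.54.
r·5.2 = ln(180.54) = 5.1959, so r = 5.1959/5.2 = 0.99922.

1.00 per year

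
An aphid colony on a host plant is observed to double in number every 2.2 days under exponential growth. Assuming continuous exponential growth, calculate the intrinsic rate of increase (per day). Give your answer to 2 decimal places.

r = ln(2)/t_d = 0.6931/2.2 = 0.31507.

0.32 per day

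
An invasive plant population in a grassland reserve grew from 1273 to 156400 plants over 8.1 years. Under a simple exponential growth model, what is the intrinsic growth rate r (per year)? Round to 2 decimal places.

0.59 per year

From N(t) = N₀·e^(rt): e^(r·8.1) = 156400/1273 = 122.86.
r·8.1 = ln(122.86) = 4.811, so r = 4.811/8.1 = 0.59396.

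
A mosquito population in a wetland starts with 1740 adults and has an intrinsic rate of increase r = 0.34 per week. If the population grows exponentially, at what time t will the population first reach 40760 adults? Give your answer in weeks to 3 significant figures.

Set N₀·e^(rt) = 40760: e^(0.34·t) = 40760/1740 = 23.425.
0.34·t = ln(23.425) = 3.1538, so t = 3.1538/0.34 = 9.2759.

9.28 weeks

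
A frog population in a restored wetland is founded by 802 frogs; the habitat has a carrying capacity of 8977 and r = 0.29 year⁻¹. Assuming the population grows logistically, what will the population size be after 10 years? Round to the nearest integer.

A = (K − N₀)/N₀ = (8977 − 802)/802 = 10.193.
N(t) = K/(1 + A·e^(−rt)) = 8977/(1 + 10.193×e^(−0.29×10)).
e^(−2.9) = 0.055023; denominator = 1 + 10.193×0.055023 = 1.5609.
N = 8977/1.5609 = 5751.29.

5751 frogs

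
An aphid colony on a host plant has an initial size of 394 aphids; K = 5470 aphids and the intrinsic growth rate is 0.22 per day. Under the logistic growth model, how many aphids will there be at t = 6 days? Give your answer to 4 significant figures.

1232 aphids

A = (K − N₀)/N₀ = (5470 − 394)/394 = 12.883.
N(t) = K/(1 + A·e^(−rt)) = 5470/(1 + 12.883×e^(−0.22×6)).
e^(−1.32) = 0.26714; denominator = 1 + 12.883×0.26714 = 4.4416.
N = 5470/4.4416 = 1231.55.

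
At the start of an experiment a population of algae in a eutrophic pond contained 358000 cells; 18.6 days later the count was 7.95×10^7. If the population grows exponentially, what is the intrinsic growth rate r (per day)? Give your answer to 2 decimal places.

From N(t) = N₀·e^(rt): e^(r·18.6) = 7.95×10^7/358000 = 222.07.
r·18.6 = ln(222.07) = 5.403, so r = 5.403/18.6 = 0.29048.

0.29 per day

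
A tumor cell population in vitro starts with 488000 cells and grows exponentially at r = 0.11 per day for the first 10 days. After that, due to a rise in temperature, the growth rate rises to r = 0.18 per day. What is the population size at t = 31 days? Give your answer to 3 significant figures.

64200000 cells

Phase 1: N(10) = 488000·e^(0.11×10) = 488000·e^1.1 = 1.466033×10^6.
Phase 2 runs for 31 − 10 = 21 days at r = 0.18.
N(31) = 1.466033×10^6·e^(0.18×21) = 1.466033×10^6·e^3.78 = 6.423576×10^7.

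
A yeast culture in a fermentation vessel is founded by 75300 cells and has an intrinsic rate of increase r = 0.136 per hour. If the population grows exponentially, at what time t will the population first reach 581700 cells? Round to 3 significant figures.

Set N₀·e^(rt) = 581700: e^(0.136·t) = 581700/75300 = 7.7251.
0.136·t = ln(7.7251) = 2.0445, so t = 2.0445/0.136 = 15.033.

15.0 hours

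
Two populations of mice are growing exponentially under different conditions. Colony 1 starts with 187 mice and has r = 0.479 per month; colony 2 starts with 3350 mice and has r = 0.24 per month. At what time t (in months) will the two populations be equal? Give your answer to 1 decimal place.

Set 187·e^(0.479t) = 3350·e^(0.24t).
e^((0.479 − 0.24)t) = 3350/187 → e^(0.239·t) = 17.914.
0.239·t = ln(17.914) = 2.8856, so t = 2.8856/0.239 = 12.074.

12.1 months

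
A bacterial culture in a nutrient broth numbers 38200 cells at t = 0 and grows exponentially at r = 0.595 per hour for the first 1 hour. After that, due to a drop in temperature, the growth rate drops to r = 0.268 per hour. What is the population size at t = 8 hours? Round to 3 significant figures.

452000 cells

Phase 1: N(1) = 38200·e^(0.595×1) = 38200·e^0.595 = 69257.8.
Phase 2 runs for 8 − 1 = 7 hours at r = 0.268.
N(8) = 69257.8·e^(0.268×7) = 69257.8·e^1.876 = 452069.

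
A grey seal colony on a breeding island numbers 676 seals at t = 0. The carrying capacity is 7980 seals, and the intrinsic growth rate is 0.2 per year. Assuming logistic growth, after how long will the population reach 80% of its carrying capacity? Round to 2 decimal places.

18.83 years

A = (K − N₀)/N₀ = (7980 − 676)/676 = 10.805.
Solve 7980/(1 + 10.805·e^(−0.2t)) = 6384: 1 + 10.805·e^(−0.2t) = 1.25, so e^(−0.2t) = 0.023138.
−0.2·t = ln(0.023138) = -3.7663, so t = 3.7663/0.2 = 18.831.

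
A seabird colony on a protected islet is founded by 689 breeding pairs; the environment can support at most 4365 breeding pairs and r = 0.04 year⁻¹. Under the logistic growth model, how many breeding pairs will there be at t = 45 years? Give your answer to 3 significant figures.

2320 breeding pairs

A = (K − N₀)/N₀ = (4365 − 689)/689 = 5.3353.
N(t) = K/(1 + A·e^(−rt)) = 4365/(1 + 5.3353×e^(−0.04×45)).
e^(−1.8) = 0.1653; denominator = 1 + 5.3353×0.1653 = 1.8819.
N = 4365/1.8819 = 2319.45.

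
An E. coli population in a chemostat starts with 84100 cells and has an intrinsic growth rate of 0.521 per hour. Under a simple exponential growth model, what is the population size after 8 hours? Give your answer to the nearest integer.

5431695 cells

N(t) = N₀·e^(rt) = 84100 × e^(0.521×8) = 84100 × e^4.168.
e^4.168 ≈ 64.586, so N ≈ 84100 × 64.586 = 5.431695×10^6.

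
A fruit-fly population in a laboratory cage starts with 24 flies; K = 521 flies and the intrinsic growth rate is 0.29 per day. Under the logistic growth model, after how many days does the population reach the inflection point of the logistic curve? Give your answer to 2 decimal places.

10.45 days

Logistic growth is fastest at N = K/2 = 260.5.
A = (K − N₀)/N₀ = 20.708. Set K/(1 + A·e^(−rt)) = K/2 → A·e^(−rt) = 1.
e^(−0.29t) = 1/20.708 = 0.0482897, so t = ln(20.708)/0.29 = 3.0305/0.29 = 10.45.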